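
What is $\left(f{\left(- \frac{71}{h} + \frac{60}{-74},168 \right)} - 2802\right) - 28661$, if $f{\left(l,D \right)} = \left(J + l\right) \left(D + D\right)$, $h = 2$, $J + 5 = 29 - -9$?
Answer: $- \frac{1205291}{37} \approx -32575.0$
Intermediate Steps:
$J = 33$ ($J = -5 + \left(29 - -9\right) = -5 + \left(29 + 9\right) = -5 + 38 = 33$)
$f{\left(l,D \right)} = 2 D \left(33 + l\right)$ ($f{\left(l,D \right)} = \left(33 + l\right) \left(D + D\right) = \left(33 + l\right) 2 D = 2 D \left(33 + l\right)$)
$\left(f{\left(- \frac{71}{h} + \frac{60}{-74},168 \right)} - 2802\right) - 28661 = \left(2 \cdot 168 \left(33 + \left(- \frac{71}{2} + \frac{60}{-74}\right)\right) - 2802\right) - 28661 = \left(2 \cdot 168 \left(33 + \left(\left(-71\right) \frac{1}{2} + 60 \left(- \frac{1}{74}\right)\right)\right) - 2802\right) - 28661 = \left(2 \cdot 168 \left(33 - \frac{2687}{74}\right) - 2802\right) - 28661 = \left(2 \cdot 168 \left(- \frac{245}{74}\right) - 2802\right) - 28661 = \left(- \frac{41160}{37} - 2802\right) - 28661 = - \frac{144834}{37} - 28661 = - \frac{1205291}{37}$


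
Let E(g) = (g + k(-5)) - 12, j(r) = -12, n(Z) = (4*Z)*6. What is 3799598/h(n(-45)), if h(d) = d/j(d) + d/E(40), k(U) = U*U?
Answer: 100689347/1845 ≈ 54574.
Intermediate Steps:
n(Z) = 24*Z
k(U) = U²
E(g) = 13 + g (E(g) = (g + (-5)²) - 12 = (g + 25) - 12 = (25 + g) - 12 = 13 + g)
h(d) = -41*d/636 (h(d) = d/(-12) + d/(13 + 40) = d*(-1/12) + d/53 = -d/12 + d*(1/53) = -d/12 + d/53 = -41*d/636)
3799598/h(n(-45)) = 3799598/((-82*(-45)/53)) = 3799598/((-41/636*(-1080))) = 3799598/(3690/53) = 3799598*(53/3690) = 100689347/1845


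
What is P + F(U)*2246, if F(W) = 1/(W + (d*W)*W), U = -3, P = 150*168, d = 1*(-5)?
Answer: 603677/24 ≈ 25153.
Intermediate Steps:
d = -5
P = 25200
F(W) = 1/(W - 5*W²) (F(W) = 1/(W + (-5*W)*W) = 1/(W - 5*W²))
P + F(U)*2246 = 25200 + (1/((-3)*(1 - 5*(-3))))*2246 = 25200 - 1/(3*(1 + 15))*2246 = 25200 - ⅓/16*2246 = 25200 - ⅓*1/16*2246 = 25200 - 1/48*2246 = 25200 - 1123/24 = 603677/24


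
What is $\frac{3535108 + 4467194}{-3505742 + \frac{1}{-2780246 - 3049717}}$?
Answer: $- \frac{46653124574826}{20438346147547} \approx -2.2826$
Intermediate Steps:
$\frac{3535108 + 4467194}{-3505742 + \frac{1}{-2780246 - 3049717}} = \frac{8002302}{-3505742 + \frac{1}{-5829963}} = \frac{8002302}{-3505742 - \frac{1}{5829963}} = \frac{8002302}{- \frac{20438346147547}{5829963}} = 8002302 \left(- \frac{5829963}{20438346147547}\right) = - \frac{46653124574826}{20438346147547}$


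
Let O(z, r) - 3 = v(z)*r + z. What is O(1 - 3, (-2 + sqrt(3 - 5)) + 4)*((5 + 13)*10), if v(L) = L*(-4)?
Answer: 3060 + 1440*I*sqrt(2) ≈ 3060.0 + 2036.5*I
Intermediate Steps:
v(L) = -4*L
O(z, r) = 3 + z - 4*r*z (O(z, r) = 3 + ((-4*z)*r + z) = 3 + (-4*r*z + z) = 3 + (z - 4*r*z) = 3 + z - 4*r*z)
O(1 - 3, (-2 + sqrt(3 - 5)) + 4)*((5 + 13)*10) = (3 + (1 - 3) - 4*((-2 + sqrt(3 - 5)) + 4)*(1 - 3))*((5 + 13)*10) = (3 - 2 - 4*((-2 + sqrt(-2)) + 4)*(-2))*(18*10) = (3 - 2 - 4*((-2 + I*sqrt(2)) + 4)*(-2))*180 = (3 - 2 - 4*(2 + I*sqrt(2))*(-2))*180 = (3 - 2 + (16 + 8*I*sqrt(2)))*180 = (17 + 8*I*sqrt(2))*180 = 3060 + 1440*I*sqrt(2)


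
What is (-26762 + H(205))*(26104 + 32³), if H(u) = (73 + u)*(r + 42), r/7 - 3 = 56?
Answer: 5871186816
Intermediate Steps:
r = 413 (r = 21 + 7*56 = 21 + 392 = 413)
H(u) = 33215 + 455*u (H(u) = (73 + u)*(413 + 42) = (73 + u)*455 = 33215 + 455*u)
(-26762 + H(205))*(26104 + 32³) = (-26762 + (33215 + 455*205))*(26104 + 32³) = (-26762 + (33215 + 93275))*(26104 + 32768) = (-26762 + 126490)*58872 = 99728*58872 = 5871186816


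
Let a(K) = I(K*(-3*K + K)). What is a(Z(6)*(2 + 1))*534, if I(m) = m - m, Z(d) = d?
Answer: 0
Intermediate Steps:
I(m) = 0
a(K) = 0
a(Z(6)*(2 + 1))*534 = 0*534 = 0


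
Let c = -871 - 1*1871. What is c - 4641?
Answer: -7383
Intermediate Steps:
c = -2742 (c = -871 - 1871 = -2742)
c - 4641 = -2742 - 4641 = -7383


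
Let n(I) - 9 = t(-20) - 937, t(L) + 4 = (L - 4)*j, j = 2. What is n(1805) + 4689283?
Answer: 4688303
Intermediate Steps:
t(L) = -12 + 2*L (t(L) = -4 + (L - 4)*2 = -4 + (-4 + L)*2 = -4 + (-8 + 2*L) = -12 + 2*L)
n(I) = -980 (n(I) = 9 + ((-12 + 2*(-20)) - 937) = 9 + ((-12 - 40) - 937) = 9 + (-52 - 937) = 9 - 989 = -980)
n(1805) + 4689283 = -980 + 4689283 = 4688303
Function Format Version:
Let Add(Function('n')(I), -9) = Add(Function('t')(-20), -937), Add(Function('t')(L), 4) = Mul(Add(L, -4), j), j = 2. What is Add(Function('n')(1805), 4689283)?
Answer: 4688303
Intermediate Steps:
Function('t')(L) = Add(-12, Mul(2, L)) (Function('t')(L) = Add(-4, Mul(Add(L, -4), 2)) = Add(-4, Mul(Add(-4, L), 2)) = Add(-4, Add(-8, Mul(2, L))) = Add(-12, Mul(2, L)))
Function('n')(I) = -980 (Function('n')(I) = Add(9, Add(Add(-12, Mul(2, -20)), -937)) = Add(9, Add(Add(-12, -40), -937)) = Add(9, Add(-52, -937)) = Add(9, -989) = -980)
Add(Function('n')(1805), 4689283) = Add(-980, 4689283) = 4688303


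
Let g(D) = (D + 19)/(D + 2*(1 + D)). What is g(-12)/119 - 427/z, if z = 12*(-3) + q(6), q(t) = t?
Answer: 61694/4335 ≈ 14.232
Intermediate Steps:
g(D) = (19 + D)/(2 + 3*D) (g(D) = (19 + D)/(D + (2 + 2*D)) = (19 + D)/(2 + 3*D))
z = -30 (z = 12*(-3) + 6 = -36 + 6 = -30)
g(-12)/119 - 427/z = ((19 - 12)/(2 + 3*(-12)))/119 - 427/(-30) = (7/(2 - 36))*(1/119) - 427*(-1/30) = (7/(-34))*(1/119) + 427/30 = -1/34*7*(1/119) + 427/30 = -7/34*1/119 + 427/30 = -1/578 + 427/30 = 61694/4335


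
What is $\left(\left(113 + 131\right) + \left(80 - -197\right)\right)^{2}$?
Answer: $271441$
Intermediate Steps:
$\left(\left(113 + 131\right) + \left(80 - -197\right)\right)^{2} = \left(244 + \left(80 + 197\right)\right)^{2} = \left(244 + 277\right)^{2} = 521^{2} = 271441$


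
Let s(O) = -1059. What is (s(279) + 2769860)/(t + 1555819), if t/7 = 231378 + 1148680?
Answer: 2768801/11216225 ≈ 0.24686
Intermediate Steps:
t = 9660406 (t = 7*(231378 + 1148680) = 7*1380058 = 9660406)
(s(279) + 2769860)/(t + 1555819) = (-1059 + 2769860)/(9660406 + 1555819) = 2768801/11216225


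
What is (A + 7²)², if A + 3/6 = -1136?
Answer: 4730625/4 ≈ 1.1827e+6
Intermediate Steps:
A = -2273/2 (A = -½ - 1136 = -2273/2 ≈ -1136.5)
(A + 7²)² = (-2273/2 + 7²)² = (-2273/2 + 49)² = (-2175/2)² = 4730625/4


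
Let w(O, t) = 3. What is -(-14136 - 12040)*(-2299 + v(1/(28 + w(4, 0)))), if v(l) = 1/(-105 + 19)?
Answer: -2587693920/43 ≈ -6.0179e+7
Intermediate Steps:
v(l) = -1/86 (v(l) = 1/(-86) = -1/86)
-(-14136 - 12040)*(-2299 + v(1/(28 + w(4, 0)))) = -(-14136 - 12040)*(-2299 - 1/86) = -(-26176)*(-197715)/86 = -1*2587693920/43 = -2587693920/43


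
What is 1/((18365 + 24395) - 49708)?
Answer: -1/6948 ≈ -0.00014393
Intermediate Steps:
1/((18365 + 24395) - 49708) = 1/(42760 - 49708) = 1/(-6948) = -1/6948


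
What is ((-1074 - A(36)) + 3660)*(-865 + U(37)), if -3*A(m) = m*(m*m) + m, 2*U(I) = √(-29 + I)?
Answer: -15699750 + 18150*√2 ≈ -1.5674e+7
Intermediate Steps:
U(I) = √(-29 + I)/2
A(m) = -m/3 - m³/3 (A(m) = -(m*(m*m) + m)/3 = -(m*m² + m)/3 = -(m³ + m)/3 = -(m + m³)/3 = -m/3 - m³/3)
((-1074 - A(36)) + 3660)*(-865 + U(37)) = ((-1074 - (-1)*36*(1 + 36²)/3) + 3660)*(-865 + √(-29 + 37)/2) = ((-1074 - (-1)*36*(1 + 1296)/3) + 3660)*(-865 + √8/2) = ((-1074 - (-1)*36*1297/3) + 3660)*(-865 + (2*√2)/2) = ((-1074 - 1*(-15564)) + 3660)*(-865 + √2) = ((-1074 + 15564) + 3660)*(-865 + √2) = (14490 + 3660)*(-865 + √2) = 18150*(-865 + √2) = -15699750 + 18150*√2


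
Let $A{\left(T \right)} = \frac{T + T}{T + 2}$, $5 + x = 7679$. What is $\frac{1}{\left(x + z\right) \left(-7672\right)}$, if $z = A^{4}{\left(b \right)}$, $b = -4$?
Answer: $- \frac{1}{60838960} \approx -1.6437 \cdot 10^{-8}$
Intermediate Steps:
$x = 7674$ ($x = -5 + 7679 = 7674$)
$A{\left(T \right)} = \frac{2 T}{2 + T}$
$z = 256$ ($z = \left(2 \left(-4\right) \frac{1}{2 - 4}\right)^{4} = \left(2 \left(-4\right) \frac{1}{-2}\right)^{4} = \left(2 \left(-4\right) \left(- \frac{1}{2}\right)\right)^{4} = 4^{4} = 256$)
$\frac{1}{\left(x + z\right) \left(-7672\right)} = \frac{1}{\left(7674 + 256\right) \left(-7672\right)} = \frac{1}{7930} \left(- \frac{1}{7672}\right) = - \frac{1}{60838960}$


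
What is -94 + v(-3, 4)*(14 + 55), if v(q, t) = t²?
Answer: 1010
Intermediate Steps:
-94 + v(-3, 4)*(14 + 55) = -94 + 4²*(14 + 55) = -94 + 16*69 = -94 + 1104 = 1010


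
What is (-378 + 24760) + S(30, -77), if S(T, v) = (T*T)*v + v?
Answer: -44995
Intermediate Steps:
S(T, v) = v + v*T**2 (S(T, v) = T**2*v + v = v*T**2 + v = v + v*T**2)
(-378 + 24760) + S(30, -77) = (-378 + 24760) - 77*(1 + 30**2) = 24382 - 77*(1 + 900) = 24382 - 77*901 = 24382 - 69377 = -44995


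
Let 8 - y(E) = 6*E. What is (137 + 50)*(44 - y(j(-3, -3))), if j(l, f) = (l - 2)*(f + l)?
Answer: 40392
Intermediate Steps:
j(l, f) = (-2 + l)*(f + l)
y(E) = 8 - 6*E
(137 + 50)*(44 - y(j(-3, -3))) = (137 + 50)*(44 - (8 - 6*((-3)² - 2*(-3) - 2*(-3) - 3*(-3)))) = 187*(44 - (8 - 6*(9 + 6 + 6 + 9))) = 187*(44 - (8 - 6*30)) = 187*(44 - (8 - 180)) = 187*(44 - 1*(-172)) = 187*(44 + 172) = 187*216 = 40392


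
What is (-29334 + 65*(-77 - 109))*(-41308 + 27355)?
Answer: 577989072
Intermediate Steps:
(-29334 + 65*(-77 - 109))*(-41308 + 27355) = (-29334 + 65*(-186))*(-13953) = (-29334 - 12090)*(-13953) = -41424*(-13953) = 577989072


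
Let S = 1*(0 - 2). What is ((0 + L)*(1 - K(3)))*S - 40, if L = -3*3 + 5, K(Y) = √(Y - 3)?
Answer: -32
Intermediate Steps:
S = -2 (S = 1*(-2) = -2)
K(Y) = √(-3 + Y)
L = -4 (L = -9 + 5 = -4)
((0 + L)*(1 - K(3)))*S - 40 = ((0 - 4)*(1 - √(-3 + 3)))*(-2) - 40 = -4*(1 - √0)*(-2) - 40 = -4*(1 - 1*0)*(-2) - 40 = -4*(1 + 0)*(-2) - 40 = -4*1*(-2) - 40 = -4*(-2) - 40 = 8 - 40 = -32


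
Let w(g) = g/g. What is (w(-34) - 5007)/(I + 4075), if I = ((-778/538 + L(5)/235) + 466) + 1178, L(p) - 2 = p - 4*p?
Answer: -316454290/361431673 ≈ -0.87556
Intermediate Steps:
L(p) = 2 - 3*p (L(p) = 2 + (p - 4*p) = 2 - 3*p)
I = 103830548/63215 (I = ((-778/538 + (2 - 3*5)/235) + 466) + 1178 = ((-778*1/538 + (2 - 15)*(1/235)) + 466) + 1178 = ((-389/269 - 13*1/235) + 466) + 1178 = ((-389/269 - 13/235) + 466) + 1178 = (-94912/63215 + 466) + 1178 = 29363278/63215 + 1178 = 103830548/63215 ≈ 1642.5)
w(g) = 1
(w(-34) - 5007)/(I + 4075) = (1 - 5007)/(103830548/63215 + 4075) = -5006/361431673/63215 = -5006*63215/361431673 = -316454290/361431673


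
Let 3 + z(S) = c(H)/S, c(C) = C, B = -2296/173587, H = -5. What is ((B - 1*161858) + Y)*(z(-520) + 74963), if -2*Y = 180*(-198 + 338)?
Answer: -118043233417886211/9026524 ≈ -1.3077e+10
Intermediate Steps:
B = -2296/173587 (B = -2296*1/173587 = -2296/173587 ≈ -0.013227)
z(S) = -3 - 5/S
Y = -12600 (Y = -90*(-198 + 338) = -90*140 = -1/2*25200 = -12600)
((B - 1*161858) + Y)*(z(-520) + 74963) = ((-2296/173587 - 1*161858) - 12600)*((-3 - 5/(-520)) + 74963) = ((-2296/173587 - 161858) - 12600)*((-3 - 5*(-1/520)) + 74963) = (-28096446942/173587 - 12600)*((-3 + 1/104) + 74963) = -30283643142*(-311/104 + 74963)/173587 = -30283643142/173587*7795841/104 = -118043233417886211/9026524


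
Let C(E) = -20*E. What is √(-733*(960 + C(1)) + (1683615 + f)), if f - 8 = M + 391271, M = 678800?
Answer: √2064674 ≈ 1436.9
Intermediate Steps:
f = 1070079 (f = 8 + (678800 + 391271) = 8 + 1070071 = 1070079)
√(-733*(960 + C(1)) + (1683615 + f)) = √(-733*(960 - 20*1) + (1683615 + 1070079)) = √(-733*(960 - 20) + 2753694) = √(-733*940 + 2753694) = √(-689020 + 2753694) = √2064674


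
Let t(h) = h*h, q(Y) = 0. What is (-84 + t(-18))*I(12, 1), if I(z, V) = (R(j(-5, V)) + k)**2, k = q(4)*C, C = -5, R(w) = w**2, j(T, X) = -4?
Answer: 61440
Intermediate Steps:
t(h) = h**2
k = 0 (k = 0*(-5) = 0)
I(z, V) = 256 (I(z, V) = ((-4)**2 + 0)**2 = (16 + 0)**2 = 16**2 = 256)
(-84 + t(-18))*I(12, 1) = (-84 + (-18)**2)*256 = (-84 + 324)*256 = 240*256 = 61440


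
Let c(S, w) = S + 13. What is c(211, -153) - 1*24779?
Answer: -24555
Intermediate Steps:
c(S, w) = 13 + S
c(211, -153) - 1*24779 = (13 + 211) - 1*24779 = 224 - 24779 = -24555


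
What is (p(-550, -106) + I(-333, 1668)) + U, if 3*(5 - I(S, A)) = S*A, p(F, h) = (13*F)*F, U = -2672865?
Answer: 1444788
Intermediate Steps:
p(F, h) = 13*F²
I(S, A) = 5 - A*S/3 (I(S, A) = 5 - S*A/3 = 5 - A*S/3)
(p(-550, -106) + I(-333, 1668)) + U = (13*(-550)² + (5 - ⅓*1668*(-333))) - 2672865 = (13*302500 + (5 + 185148)) - 2672865 = (3932500 + 185153) - 2672865 = 4117653 - 2672865 = 1444788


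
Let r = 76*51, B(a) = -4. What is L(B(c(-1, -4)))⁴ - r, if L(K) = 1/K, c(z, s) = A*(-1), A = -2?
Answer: -992255/256 ≈ -3876.0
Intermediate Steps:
c(z, s) = 2 (c(z, s) = -2*(-1) = 2)
r = 3876
L(B(c(-1, -4)))⁴ - r = (1/(-4))⁴ - 1*3876 = (-¼)⁴ - 3876 = 1/256 - 3876 = -992255/256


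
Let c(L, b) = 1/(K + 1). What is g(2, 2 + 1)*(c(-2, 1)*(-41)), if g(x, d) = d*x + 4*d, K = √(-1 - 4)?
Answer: 738*I/(√5 - I) ≈ -123.0 + 275.04*I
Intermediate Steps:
K = I*√5 (K = √(-5) = I*√5 ≈ 2.2361*I)
g(x, d) = 4*d + d*x
c(L, b) = 1/(1 + I*√5) (c(L, b) = 1/(I*√5 + 1) = 1/(1 + I*√5))
g(2, 2 + 1)*(c(-2, 1)*(-41)) = ((2 + 1)*(4 + 2))*((⅙ - I*√5/6)*(-41)) = (3*6)*(-41/6 + 41*I*√5/6) = 18*(-41/6 + 41*I*√5/6) = -123 + 123*I*√5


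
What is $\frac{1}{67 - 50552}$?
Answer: $- \frac{1}{50485} \approx -1.9808 \cdot 10^{-5}$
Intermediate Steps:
$\frac{1}{67 - 50552} = \frac{1}{-50485} = - \frac{1}{50485}$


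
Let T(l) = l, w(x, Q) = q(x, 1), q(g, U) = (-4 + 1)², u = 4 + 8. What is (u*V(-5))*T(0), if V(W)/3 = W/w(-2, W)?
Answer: 0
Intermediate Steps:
u = 12
q(g, U) = 9 (q(g, U) = (-3)² = 9)
w(x, Q) = 9
V(W) = W/3 (V(W) = 3*(W/9) = W/3)
(u*V(-5))*T(0) = (12*((⅓)*(-5)))*0 = (12*(-5/3))*0 = -20*0 = 0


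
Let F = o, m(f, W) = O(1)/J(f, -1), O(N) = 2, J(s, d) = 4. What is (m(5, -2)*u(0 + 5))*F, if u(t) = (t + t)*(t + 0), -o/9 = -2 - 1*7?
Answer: 2025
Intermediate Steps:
o = 81 (o = -9*(-2 - 1*7) = -9*(-2 - 7) = -9*(-9) = 81)
m(f, W) = 1/2 (m(f, W) = 2/4 = 2*(1/4) = 1/2)
F = 81
u(t) = 2*t**2 (u(t) = (2*t)*t = 2*t**2)
(m(5, -2)*u(0 + 5))*F = ((2*(0 + 5)**2)/2)*81 = ((2*5**2)/2)*81 = ((2*25)/2)*81 = ((1/2)*50)*81 = 25*81 = 2025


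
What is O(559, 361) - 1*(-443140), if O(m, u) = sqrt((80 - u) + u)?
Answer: 443140 + 4*sqrt(5) ≈ 4.4315e+5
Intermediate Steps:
O(m, u) = 4*sqrt(5) (O(m, u) = sqrt(80) = 4*sqrt(5))
O(559, 361) - 1*(-443140) = 4*sqrt(5) - 1*(-443140) = 4*sqrt(5) + 443140 = 443140 + 4*sqrt(5)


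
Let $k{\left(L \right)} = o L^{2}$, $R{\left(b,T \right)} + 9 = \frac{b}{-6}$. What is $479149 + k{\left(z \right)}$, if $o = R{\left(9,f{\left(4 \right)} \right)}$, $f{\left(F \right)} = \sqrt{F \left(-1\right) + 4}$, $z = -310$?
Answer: $-529901$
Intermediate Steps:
$f{\left(F \right)} = \sqrt{4 - F}$ ($f{\left(F \right)} = \sqrt{- F + 4} = \sqrt{4 - F}$)
$R{\left(b,T \right)} = -9 - \frac{b}{6}$ ($R{\left(b,T \right)} = -9 + \frac{b}{-6} = -9 + b \left(- \frac{1}{6}\right) = -9 - \frac{b}{6}$)
$o = - \frac{21}{2}$ ($o = -9 - \frac{3}{2} = - \frac{21}{2} \approx -10.5$)
$k{\left(L \right)} = - \frac{21 L^{2}}{2}$
$479149 + k{\left(z \right)} = 479149 - \frac{21 \left(-310\right)^{2}}{2} = 479149 - 1009050 = -529901$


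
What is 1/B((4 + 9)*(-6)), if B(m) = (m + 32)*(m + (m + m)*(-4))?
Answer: -1/25116 ≈ -3.9815e-5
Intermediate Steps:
B(m) = -7*m*(32 + m) (B(m) = (32 + m)*(m + (2*m)*(-4)) = (32 + m)*(m - 8*m) = (32 + m)*(-7*m) = -7*m*(32 + m))
1/B((4 + 9)*(-6)) = 1/(-7*(4 + 9)*(-6)*(32 + (4 + 9)*(-6))) = 1/(-7*13*(-6)*(32 + 13*(-6))) = 1/(-7*(-78)*(32 - 78)) = 1/(-7*(-78)*(-46)) = 1/(-25116) = -1/25116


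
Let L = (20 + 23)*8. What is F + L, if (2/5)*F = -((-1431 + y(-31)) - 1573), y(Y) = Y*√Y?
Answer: 7854 + 155*I*√31/2 ≈ 7854.0 + 431.5*I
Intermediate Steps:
y(Y) = Y^(3/2)
F = 7510 + 155*I*√31/2 (F = 5*(-((-1431 + (-31)^(3/2)) - 1573))/2 = 5*(-((-1431 - 31*I*√31) - 1573))/2 = 5*(-(-3004 - 31*I*√31))/2 = 5*(3004 + 31*I*√31)/2 = 7510 + 155*I*√31/2 ≈ 7510.0 + 431.5*I)
L = 344 (L = 43*8 = 344)
F + L = (7510 + 155*I*√31/2) + 344 = 7854 + 155*I*√31/2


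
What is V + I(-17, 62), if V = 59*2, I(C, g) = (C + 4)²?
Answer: 287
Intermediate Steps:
I(C, g) = (4 + C)²
V = 118
V + I(-17, 62) = 118 + (4 - 17)² = 118 + (-13)² = 118 + 169 = 287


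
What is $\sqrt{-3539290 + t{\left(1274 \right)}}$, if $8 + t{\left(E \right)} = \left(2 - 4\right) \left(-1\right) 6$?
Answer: $3 i \sqrt{393254} \approx 1881.3 i$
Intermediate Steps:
$t{\left(E \right)} = 4$ ($t{\left(E \right)} = -8 + \left(2 - 4\right) \left(-1\right) 6 = -8 + \left(-2\right) \left(-1\right) 6 = -8 + 2 \cdot 6 = -8 + 12 = 4$)
$\sqrt{-3539290 + t{\left(1274 \right)}} = \sqrt{-3539290 + 4} = \sqrt{-3539286} = 3 i \sqrt{393254}$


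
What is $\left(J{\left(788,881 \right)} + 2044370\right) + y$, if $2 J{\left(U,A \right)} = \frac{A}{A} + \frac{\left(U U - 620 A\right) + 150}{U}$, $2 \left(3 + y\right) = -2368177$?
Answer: $\frac{677937289}{788} \approx 8.6033 \cdot 10^{5}$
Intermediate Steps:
$y = - \frac{2368183}{2}$ ($y = -3 + \frac{1}{2} \left(-2368177\right) = -3 - \frac{2368177}{2} = - \frac{2368183}{2} \approx -1.1841 \cdot 10^{6}$)
$J{\left(U,A \right)} = \frac{1}{2} + \frac{150 + U^{2} - 620 A}{2 U}$ ($J{\left(U,A \right)} = \frac{\frac{A}{A} + \frac{\left(U U - 620 A\right) + 150}{U}}{2} = \frac{1 + \frac{\left(U^{2} - 620 A\right) + 150}{U}}{2} = \frac{1 + \frac{150 + U^{2} - 620 A}{U}}{2} = \frac{1}{2} + \frac{150 + U^{2} - 620 A}{2 U}$)
$\left(J{\left(788,881 \right)} + 2044370\right) + y = \left(\frac{150 - 546220 + 788 \left(1 + 788\right)}{2 \cdot 788} + 2044370\right) - \frac{2368183}{2} = \left(\frac{1}{2} \cdot \frac{1}{788} \left(150 - 546220 + 788 \cdot 789\right) + 2044370\right) - \frac{2368183}{2} = \left(\frac{1}{2} \cdot \frac{1}{788} \left(150 - 546220 + 621732\right) + 2044370\right) - \frac{2368183}{2} = \left(\frac{1}{2} \cdot \frac{1}{788} \cdot 75662 + 2044370\right) - \frac{2368183}{2} = \left(\frac{37831}{788} + 2044370\right) - \frac{2368183}{2} = \frac{1611001391}{788} - \frac{2368183}{2} = \frac{677937289}{788}$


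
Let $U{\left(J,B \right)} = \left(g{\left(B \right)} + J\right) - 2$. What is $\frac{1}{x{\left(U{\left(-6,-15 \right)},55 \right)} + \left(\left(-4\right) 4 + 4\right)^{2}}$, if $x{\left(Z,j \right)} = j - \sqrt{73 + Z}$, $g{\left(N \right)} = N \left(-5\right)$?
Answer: $\frac{199}{39461} + \frac{2 \sqrt{35}}{39461} \approx 0.0053428$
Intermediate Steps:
$g{\left(N \right)} = - 5 N$
$U{\left(J,B \right)} = -2 + J - 5 B$ ($U{\left(J,B \right)} = \left(- 5 B + J\right) - 2 = \left(J - 5 B\right) - 2 = -2 + J - 5 B$)
$\frac{1}{x{\left(U{\left(-6,-15 \right)},55 \right)} + \left(\left(-4\right) 4 + 4\right)^{2}} = \frac{1}{\left(55 - \sqrt{73 - -67}\right) + \left(\left(-4\right) 4 + 4\right)^{2}} = \frac{1}{\left(55 - \sqrt{73 - -67}\right) + \left(-16 + 4\right)^{2}} = \frac{1}{\left(55 - \sqrt{73 + 67}\right) + \left(-12\right)^{2}} = \frac{1}{\left(55 - \sqrt{140}\right) + 144} = \frac{1}{\left(55 - 2 \sqrt{35}\right) + 144} = \frac{1}{199 - 2 \sqrt{35}}$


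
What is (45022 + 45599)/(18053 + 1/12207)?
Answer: 1106210547/220372972 ≈ 5.0197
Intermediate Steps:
(45022 + 45599)/(18053 + 1/12207) = 90621/(18053 + 1/12207) = 90621/(220372972/12207) = 90621*(12207/220372972) = 1106210547/220372972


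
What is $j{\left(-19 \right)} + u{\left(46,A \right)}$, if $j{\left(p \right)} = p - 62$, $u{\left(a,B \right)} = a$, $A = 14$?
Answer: $-35$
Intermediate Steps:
$j{\left(p \right)} = -62 + p$
$j{\left(-19 \right)} + u{\left(46,A \right)} = \left(-62 - 19\right) + 46 = -81 + 46 = -35$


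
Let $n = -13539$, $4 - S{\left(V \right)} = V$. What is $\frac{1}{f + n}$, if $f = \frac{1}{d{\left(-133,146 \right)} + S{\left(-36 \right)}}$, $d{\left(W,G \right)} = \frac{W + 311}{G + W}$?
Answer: $- \frac{698}{9450209} \approx -7.3861 \cdot 10^{-5}$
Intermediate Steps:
$S{\left(V \right)} = 4 - V$
$d{\left(W,G \right)} = \frac{311 + W}{G + W}$
$f = \frac{13}{698}$ ($f = \frac{1}{\frac{311 - 133}{146 - 133} + \left(4 - -36\right)} = \frac{1}{\frac{1}{13} \cdot 178 + \left(4 + 36\right)} = \frac{1}{\frac{1}{13} \cdot 178 + 40} = \frac{1}{\frac{178}{13} + 40} = \frac{1}{\frac{698}{13}} = \frac{13}{698} \approx 0.018625$)
$\frac{1}{f + n} = \frac{1}{\frac{13}{698} - 13539} = \frac{1}{- \frac{9450209}{698}} = - \frac{698}{9450209}$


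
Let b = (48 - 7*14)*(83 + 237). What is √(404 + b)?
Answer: 2*I*√3899 ≈ 124.88*I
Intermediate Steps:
b = -16000 (b = (48 - 98)*320 = -50*320 = -16000)
√(404 + b) = √(404 - 16000) = √(-15596) = 2*I*√3899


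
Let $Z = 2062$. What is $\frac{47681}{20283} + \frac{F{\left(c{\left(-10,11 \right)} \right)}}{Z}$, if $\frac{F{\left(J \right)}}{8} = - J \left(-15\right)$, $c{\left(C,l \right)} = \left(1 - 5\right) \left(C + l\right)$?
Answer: $\frac{44291191}{20911773} \approx 2.118$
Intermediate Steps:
$c{\left(C,l \right)} = - 4 C - 4 l$ ($c{\left(C,l \right)} = - 4 \left(C + l\right) = - 4 C - 4 l$)
$F{\left(J \right)} = 120 J$ ($F{\left(J \right)} = 8 - J \left(-15\right) = 8 \cdot 15 J = 120 J$)
$\frac{47681}{20283} + \frac{F{\left(c{\left(-10,11 \right)} \right)}}{Z} = \frac{47681}{20283} + \frac{120 \left(\left(-4\right) \left(-10\right) - 44\right)}{2062} = 47681 \cdot \frac{1}{20283} + 120 \left(40 - 44\right) \frac{1}{2062} = \frac{47681}{20283} + 120 \left(-4\right) \frac{1}{2062} = \frac{47681}{20283} - \frac{240}{1031} = \frac{44291191}{20911773}$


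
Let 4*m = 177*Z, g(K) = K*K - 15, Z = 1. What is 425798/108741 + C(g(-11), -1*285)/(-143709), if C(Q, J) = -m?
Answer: 81594422095/20836080492 ≈ 3.9160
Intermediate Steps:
g(K) = -15 + K² (g(K) = K² - 15 = -15 + K²)
m = 177/4 (m = (177*1)/4 = (¼)*177 = 177/4 ≈ 44.250)
C(Q, J) = -177/4 (C(Q, J) = -1*177/4 = -177/4)
425798/108741 + C(g(-11), -1*285)/(-143709) = 425798/108741 - 177/4/(-143709) = 425798*(1/108741) - 177/4*(-1/143709) = 425798/108741 + 59/191612 = 81594422095/20836080492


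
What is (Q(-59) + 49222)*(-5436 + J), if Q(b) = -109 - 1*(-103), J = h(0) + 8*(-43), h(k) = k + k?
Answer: -284468480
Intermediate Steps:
h(k) = 2*k
J = -344 (J = 2*0 + 8*(-43) = 0 - 344 = -344)
Q(b) = -6 (Q(b) = -109 + 103 = -6)
(Q(-59) + 49222)*(-5436 + J) = (-6 + 49222)*(-5436 - 344) = 49216*(-5780) = -284468480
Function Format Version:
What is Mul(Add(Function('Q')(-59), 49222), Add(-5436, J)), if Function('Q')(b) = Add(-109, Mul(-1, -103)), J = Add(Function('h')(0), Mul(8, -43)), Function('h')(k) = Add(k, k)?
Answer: -284468480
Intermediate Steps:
Function('h')(k) = Mul(2, k)
J = -344 (J = Add(Mul(2, 0), Mul(8, -43)) = Add(0, -344) = -344)
Function('Q')(b) = -6 (Function('Q')(b) = Add(-109, 103) = -6)
Mul(Add(Function('Q')(-59), 49222), Add(-5436, J)) = Mul(Add(-6, 49222), Add(-5436, -344)) = Mul(49216, -5780) = -284468480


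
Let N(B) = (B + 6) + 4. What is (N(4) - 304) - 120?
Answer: -410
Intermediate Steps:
N(B) = 10 + B (N(B) = (6 + B) + 4 = 10 + B)
(N(4) - 304) - 120 = ((10 + 4) - 304) - 120 = (14 - 304) - 120 = -290 - 120 = -410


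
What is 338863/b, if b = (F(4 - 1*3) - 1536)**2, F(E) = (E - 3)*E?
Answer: 338863/2365444 ≈ 0.14326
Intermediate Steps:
F(E) = E*(-3 + E) (F(E) = (-3 + E)*E = E*(-3 + E))
b = 2365444 (b = ((4 - 1*3)*(-3 + (4 - 1*3)) - 1536)**2 = ((4 - 3)*(-3 + (4 - 3)) - 1536)**2 = (1*(-3 + 1) - 1536)**2 = (1*(-2) - 1536)**2 = (-2 - 1536)**2 = (-1538)**2 = 2365444)
338863/b = 338863/2365444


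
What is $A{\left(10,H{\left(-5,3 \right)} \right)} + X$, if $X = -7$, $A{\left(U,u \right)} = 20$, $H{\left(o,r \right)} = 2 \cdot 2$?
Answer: $13$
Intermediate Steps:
$H{\left(o,r \right)} = 4$
$A{\left(10,H{\left(-5,3 \right)} \right)} + X = 20 - 7 = 13$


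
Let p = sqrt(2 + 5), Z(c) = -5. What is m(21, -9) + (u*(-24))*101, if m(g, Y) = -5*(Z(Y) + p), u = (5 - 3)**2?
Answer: -9671 - 5*sqrt(7) ≈ -9684.2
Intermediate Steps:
u = 4 (u = 2**2 = 4)
p = sqrt(7) ≈ 2.6458
m(g, Y) = 25 - 5*sqrt(7) (m(g, Y) = -5*(-5 + sqrt(7)) = 25 - 5*sqrt(7))
m(21, -9) + (u*(-24))*101 = (25 - 5*sqrt(7)) + (4*(-24))*101 = (25 - 5*sqrt(7)) - 96*101 = (25 - 5*sqrt(7)) - 9696 = -9671 - 5*sqrt(7)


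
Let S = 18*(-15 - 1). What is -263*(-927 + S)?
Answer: 319545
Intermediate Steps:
S = -288 (S = 18*(-16) = -288)
-263*(-927 + S) = -263*(-927 - 288) = -263*(-1215) = 319545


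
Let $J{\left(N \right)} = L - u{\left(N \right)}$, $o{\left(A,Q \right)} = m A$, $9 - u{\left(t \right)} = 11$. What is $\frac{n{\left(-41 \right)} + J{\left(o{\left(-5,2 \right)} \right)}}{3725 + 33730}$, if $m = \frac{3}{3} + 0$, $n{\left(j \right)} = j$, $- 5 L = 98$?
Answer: $- \frac{293}{187275} \approx -0.0015645$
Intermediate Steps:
$u{\left(t \right)} = -2$ ($u{\left(t \right)} = 9 - 11 = -2$)
$L = - \frac{98}{5}$ ($L = \left(- \frac{1}{5}\right) 98 = - \frac{98}{5} \approx -19.6$)
$m = 1$ ($m = 3 \cdot \frac{1}{3} + 0 = 1 + 0 = 1$)
$o{\left(A,Q \right)} = A$ ($o{\left(A,Q \right)} = 1 A = A$)
$J{\left(N \right)} = - \frac{88}{5}$ ($J{\left(N \right)} = - \frac{98}{5} - -2 = - \frac{98}{5} + 2 = - \frac{88}{5}$)
$\frac{n{\left(-41 \right)} + J{\left(o{\left(-5,2 \right)} \right)}}{3725 + 33730} = \frac{-41 - \frac{88}{5}}{3725 + 33730} = - \frac{293}{5 \cdot 37455} = \left(- \frac{293}{5}\right) \frac{1}{37455} = - \frac{293}{187275}$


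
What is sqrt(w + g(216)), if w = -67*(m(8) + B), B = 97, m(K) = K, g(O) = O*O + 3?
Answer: 2*sqrt(9906) ≈ 199.06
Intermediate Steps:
g(O) = 3 + O**2 (g(O) = O**2 + 3 = 3 + O**2)
w = -7035 (w = -67*(8 + 97) = -67*105 = -7035)
sqrt(w + g(216)) = sqrt(-7035 + (3 + 216**2)) = sqrt(-7035 + (3 + 46656)) = sqrt(-7035 + 46659) = sqrt(39624) = 2*sqrt(9906)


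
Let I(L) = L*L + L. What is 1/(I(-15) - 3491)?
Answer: -1/3281 ≈ -0.00030479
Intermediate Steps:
I(L) = L + L² (I(L) = L² + L = L + L²)
1/(I(-15) - 3491) = 1/(-15*(1 - 15) - 3491) = 1/(-15*(-14) - 3491) = 1/(210 - 3491) = 1/(-3281) = -1/3281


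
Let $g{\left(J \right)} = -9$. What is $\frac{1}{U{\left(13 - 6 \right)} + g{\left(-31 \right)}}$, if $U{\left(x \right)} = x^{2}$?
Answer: $\frac{1}{40} \approx 0.025$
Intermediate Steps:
$\frac{1}{U{\left(13 - 6 \right)} + g{\left(-31 \right)}} = \frac{1}{\left(13 - 6\right)^{2} - 9} = \frac{1}{7^{2} - 9} = \frac{1}{49 - 9} = \frac{1}{40}$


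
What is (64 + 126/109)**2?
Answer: 50438404/11881 ≈ 4245.3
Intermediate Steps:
(64 + 126/109)**2 = (7102/109)**2 = 50438404/11881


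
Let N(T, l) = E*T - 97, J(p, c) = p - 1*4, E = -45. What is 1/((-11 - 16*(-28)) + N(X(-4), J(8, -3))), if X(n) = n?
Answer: 1/520 ≈ 0.0019231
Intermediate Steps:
J(p, c) = -4 + p (J(p, c) = p - 4 = -4 + p)
N(T, l) = -97 - 45*T (N(T, l) = -45*T - 97 = -97 - 45*T)
1/((-11 - 16*(-28)) + N(X(-4), J(8, -3))) = 1/((-11 - 16*(-28)) + (-97 - 45*(-4))) = 1/((-11 + 448) + (-97 + 180)) = 1/(437 + 83) = 1/520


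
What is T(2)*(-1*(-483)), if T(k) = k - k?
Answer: 0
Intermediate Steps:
T(k) = 0
T(2)*(-1*(-483)) = 0*(-1*(-483)) = 0*483 = 0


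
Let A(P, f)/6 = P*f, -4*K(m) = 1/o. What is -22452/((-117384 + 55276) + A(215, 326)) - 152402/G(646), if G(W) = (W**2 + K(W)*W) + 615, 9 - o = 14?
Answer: -160024664189/374528553864 ≈ -0.42727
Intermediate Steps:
o = -5 (o = 9 - 1*14 = 9 - 14 = -5)
K(m) = 1/20 (K(m) = -1/4/(-5) = -1/4*(-1/5) = 1/20)
A(P, f) = 6*P*f (A(P, f) = 6*(P*f) = 6*P*f)
G(W) = 615 + W**2 + W/20 (G(W) = (W**2 + W/20) + 615 = 615 + W**2 + W/20)
-22452/((-117384 + 55276) + A(215, 326)) - 152402/G(646) = -22452/((-117384 + 55276) + 6*215*326) - 152402/(615 + 646**2 + (1/20)*646) = -22452/(-62108 + 420540) - 152402/(615 + 417316 + 323/10) = -22452/358432 - 152402/4179633/10 = -22452*1/358432 - 152402*10/4179633 = -5613/89608 - 1524020/4179633 = -160024664189/374528553864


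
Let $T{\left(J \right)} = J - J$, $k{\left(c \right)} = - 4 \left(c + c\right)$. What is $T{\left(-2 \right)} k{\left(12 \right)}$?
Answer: $0$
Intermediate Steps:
$k{\left(c \right)} = - 8 c$ ($k{\left(c \right)} = - 4 \cdot 2 c = - 8 c$)
$T{\left(J \right)} = 0$
$T{\left(-2 \right)} k{\left(12 \right)} = 0 \left(\left(-8\right) 12\right) = 0 \left(-96\right) = 0$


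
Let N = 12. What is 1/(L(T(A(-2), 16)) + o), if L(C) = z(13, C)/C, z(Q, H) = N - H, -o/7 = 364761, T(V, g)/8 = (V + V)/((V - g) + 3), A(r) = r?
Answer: -8/20426579 ≈ -3.9165e-7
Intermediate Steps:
T(V, g) = 16*V/(3 + V - g) (T(V, g) = 8*((V + V)/((V - g) + 3)) = 8*((2*V)/(3 + V - g)) = 8*(2*V/(3 + V - g)) = 16*V/(3 + V - g))
o = -2553327 (o = -7*364761 = -2553327)
z(Q, H) = 12 - H
L(C) = (12 - C)/C
1/(L(T(A(-2), 16)) + o) = 1/((12 - 16*(-2)/(3 - 2 - 1*16))/((16*(-2)/(3 - 2 - 1*16))) - 2553327) = 1/((12 - 16*(-2)/(3 - 2 - 16))/((16*(-2)/(3 - 2 - 16))) - 2553327) = 1/((12 - 16*(-2)/(-15))/((16*(-2)/(-15))) - 2553327) = 1/((12 - 16*(-2)*(-1)/15)/((16*(-2)*(-1/15))) - 2553327) = 1/((12 - 1*32/15)/(32/15) - 2553327) = 1/(15*(12 - 32/15)/32 - 2553327) = 1/((15/32)*(148/15) - 2553327) = 1/(37/8 - 2553327) = 1/(-20426579/8) = -8/20426579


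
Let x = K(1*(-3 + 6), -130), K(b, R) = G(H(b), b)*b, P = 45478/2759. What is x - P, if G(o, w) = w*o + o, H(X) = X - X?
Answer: -45478/2759 ≈ -16.484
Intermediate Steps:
H(X) = 0
G(o, w) = o + o*w (G(o, w) = o*w + o = o + o*w)
P = 45478/2759 (P = 45478*(1/2759) = 45478/2759 ≈ 16.484)
K(b, R) = 0 (K(b, R) = (0*(1 + b))*b = 0*b = 0)
x = 0
x - P = 0 - 1*45478/2759 = 0 - 45478/2759 = -45478/2759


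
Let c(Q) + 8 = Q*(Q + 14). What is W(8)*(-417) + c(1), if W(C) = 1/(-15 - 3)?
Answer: 181/6 ≈ 30.167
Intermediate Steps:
c(Q) = -8 + Q*(14 + Q) (c(Q) = -8 + Q*(Q + 14) = -8 + Q*(14 + Q))
W(C) = -1/18 (W(C) = 1/(-18) = -1/18)
W(8)*(-417) + c(1) = -1/18*(-417) + (-8 + 1**2 + 14*1) = 139/6 + (-8 + 1 + 14) = 139/6 + 7 = 181/6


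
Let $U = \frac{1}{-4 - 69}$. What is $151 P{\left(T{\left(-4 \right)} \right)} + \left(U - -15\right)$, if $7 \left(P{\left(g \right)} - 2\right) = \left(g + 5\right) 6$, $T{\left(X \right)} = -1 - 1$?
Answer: $\frac{360394}{511} \approx 705.27$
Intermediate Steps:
$T{\left(X \right)} = -2$
$U = - \frac{1}{73}$ ($U = \frac{1}{-73} = - \frac{1}{73} \approx -0.013699$)
$P{\left(g \right)} = \frac{44}{7} + \frac{6 g}{7}$ ($P{\left(g \right)} = 2 + \frac{\left(g + 5\right) 6}{7} = 2 + \frac{\left(5 + g\right) 6}{7} = 2 + \frac{30 + 6 g}{7} = 2 + \left(\frac{30}{7} + \frac{6 g}{7}\right) = \frac{44}{7} + \frac{6 g}{7}$)
$151 P{\left(T{\left(-4 \right)} \right)} + \left(U - -15\right) = 151 \left(\frac{44}{7} + \frac{6}{7} \left(-2\right)\right) - - \frac{1094}{73} = 151 \left(\frac{44}{7} - \frac{12}{7}\right) + \left(- \frac{1}{73} + 15\right) = 151 \cdot \frac{32}{7} + \frac{1094}{73} = \frac{4832}{7} + \frac{1094}{73} = \frac{360394}{511}$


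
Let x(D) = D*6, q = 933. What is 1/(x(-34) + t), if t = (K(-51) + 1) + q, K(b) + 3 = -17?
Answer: 1/710 ≈ 0.0014085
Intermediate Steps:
K(b) = -20 (K(b) = -3 - 17 = -20)
x(D) = 6*D
t = 914 (t = (-20 + 1) + 933 = -19 + 933 = 914)
1/(x(-34) + t) = 1/(6*(-34) + 914) = 1/(-204 + 914) = 1/710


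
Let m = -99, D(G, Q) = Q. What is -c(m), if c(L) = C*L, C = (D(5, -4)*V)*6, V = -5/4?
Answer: 2970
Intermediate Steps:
V = -5/4 (V = -5*1/4 = -5/4 ≈ -1.2500)
C = 30 (C = -4*(-5/4)*6 = 5*6 = 30)
c(L) = 30*L
-c(m) = -30*(-99) = -1*(-2970) = 2970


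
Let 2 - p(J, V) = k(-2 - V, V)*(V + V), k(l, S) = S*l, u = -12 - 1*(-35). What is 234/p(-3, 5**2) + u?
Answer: 388265/16876 ≈ 23.007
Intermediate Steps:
u = 23 (u = -12 + 35 = 23)
p(J, V) = 2 - 2*V**2*(-2 - V) (p(J, V) = 2 - V*(-2 - V)*(V + V) = 2 - V*(-2 - V)*2*V = 2 - 2*V**2*(-2 - V))
234/p(-3, 5**2) + u = 234/(2 + 2*(5**2)**2*(2 + 5**2)) + 23 = 234/(2 + 2*25**2*(2 + 25)) + 23 = 234/(2 + 2*625*27) + 23 = 234/(2 + 33750) + 23 = 234/33752 + 23 = 234*(1/33752) + 23 = 117/16876 + 23 = 388265/16876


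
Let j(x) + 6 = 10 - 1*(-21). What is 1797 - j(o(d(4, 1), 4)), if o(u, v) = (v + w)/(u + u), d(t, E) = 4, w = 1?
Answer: 1772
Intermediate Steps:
o(u, v) = (1 + v)/(2*u) (o(u, v) = (v + 1)/(u + u) = (1 + v)/((2*u)) = (1 + v)*(1/(2*u)) = (1 + v)/(2*u))
j(x) = 25 (j(x) = -6 + (10 - 1*(-21)) = -6 + (10 + 21) = -6 + 31 = 25)
1797 - j(o(d(4, 1), 4)) = 1797 - 1*25 = 1797 - 25 = 1772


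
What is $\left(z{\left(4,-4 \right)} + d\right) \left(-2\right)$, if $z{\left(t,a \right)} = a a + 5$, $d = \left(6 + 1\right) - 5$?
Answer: $-46$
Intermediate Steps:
$d = 2$ ($d = 7 - 5 = 2$)
$z{\left(t,a \right)} = 5 + a^{2}$ ($z{\left(t,a \right)} = a^{2} + 5 = 5 + a^{2}$)
$\left(z{\left(4,-4 \right)} + d\right) \left(-2\right) = \left(\left(5 + \left(-4\right)^{2}\right) + 2\right) \left(-2\right) = \left(\left(5 + 16\right) + 2\right) \left(-2\right) = \left(21 + 2\right) \left(-2\right) = 23 \left(-2\right) = -46$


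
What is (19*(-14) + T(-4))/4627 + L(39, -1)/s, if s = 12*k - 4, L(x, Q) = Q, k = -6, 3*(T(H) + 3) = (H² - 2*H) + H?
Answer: -45931/1054956 ≈ -0.043538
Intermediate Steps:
T(H) = -3 - H/3 + H²/3 (T(H) = -3 + ((H² - 2*H) + H)/3 = -3 + (H² - H)/3 = -3 + (-H/3 + H²/3) = -3 - H/3 + H²/3)
s = -76 (s = 12*(-6) - 4 = -72 - 4 = -76)
(19*(-14) + T(-4))/4627 + L(39, -1)/s = (19*(-14) + (-3 - ⅓*(-4) + (⅓)*(-4)²))/4627 - 1/(-76) = (-266 + (-3 + 4/3 + (⅓)*16))*(1/4627) - 1*(-1/76) = (-266 + (-3 + 4/3 + 16/3))*(1/4627) + 1/76 = (-266 + 11/3)*(1/4627) + 1/76 = -787/3*1/4627 + 1/76 = -787/13881 + 1/76 = -45931/1054956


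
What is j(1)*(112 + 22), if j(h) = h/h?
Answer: 134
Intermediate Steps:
j(h) = 1
j(1)*(112 + 22) = 1*(112 + 22) = 1*134 = 134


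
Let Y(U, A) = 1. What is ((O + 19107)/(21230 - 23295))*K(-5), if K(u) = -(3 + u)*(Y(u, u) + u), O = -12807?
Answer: 1440/59 ≈ 24.407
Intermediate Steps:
K(u) = -(1 + u)*(3 + u) (K(u) = -(3 + u)*(1 + u) = -(1 + u)*(3 + u))
((O + 19107)/(21230 - 23295))*K(-5) = ((-12807 + 19107)/(21230 - 23295))*(-3 - 1*(-5)² - 4*(-5)) = (6300/(-2065))*(-3 - 1*25 + 20) = (6300*(-1/2065))*(-3 - 25 + 20) = -180/59*(-8) = 1440/59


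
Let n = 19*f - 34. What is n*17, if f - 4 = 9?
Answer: 3621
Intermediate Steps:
f = 13 (f = 4 + 9 = 13)
n = 213 (n = 19*13 - 34 = 247 - 34 = 213)
n*17 = 213*17 = 3621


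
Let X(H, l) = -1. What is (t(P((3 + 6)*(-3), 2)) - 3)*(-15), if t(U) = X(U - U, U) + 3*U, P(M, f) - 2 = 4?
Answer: -210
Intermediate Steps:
P(M, f) = 6 (P(M, f) = 2 + 4 = 6)
t(U) = -1 + 3*U
(t(P((3 + 6)*(-3), 2)) - 3)*(-15) = ((-1 + 3*6) - 3)*(-15) = ((-1 + 18) - 3)*(-15) = (17 - 3)*(-15) = 14*(-15) = -210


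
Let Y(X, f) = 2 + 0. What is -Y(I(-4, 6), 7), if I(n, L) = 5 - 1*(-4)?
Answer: -2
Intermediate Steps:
I(n, L) = 9 (I(n, L) = 5 + 4 = 9)
Y(X, f) = 2
-Y(I(-4, 6), 7) = -1*2 = -2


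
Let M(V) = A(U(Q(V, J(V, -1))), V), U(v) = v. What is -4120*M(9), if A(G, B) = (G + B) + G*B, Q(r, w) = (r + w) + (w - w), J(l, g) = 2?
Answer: -490280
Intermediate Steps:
Q(r, w) = r + w (Q(r, w) = (r + w) + 0 = r + w)
A(G, B) = B + G + B*G (A(G, B) = (B + G) + B*G = B + G + B*G)
M(V) = 2 + 2*V + V*(2 + V) (M(V) = V + (V + 2) + V*(V + 2) = V + (2 + V) + V*(2 + V) = 2 + 2*V + V*(2 + V))
-4120*M(9) = -4120*(2 + 9**2 + 4*9) = -4120*(2 + 81 + 36) = -4120*119 = -490280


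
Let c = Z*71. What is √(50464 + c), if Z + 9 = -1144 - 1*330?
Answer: I*√54829 ≈ 234.16*I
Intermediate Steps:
Z = -1483 (Z = -9 + (-1144 - 1*330) = -9 + (-1144 - 330) = -9 - 1474 = -1483)
c = -105293 (c = -1483*71 = -105293)
√(50464 + c) = √(50464 - 105293) = √(-54829) = I*√54829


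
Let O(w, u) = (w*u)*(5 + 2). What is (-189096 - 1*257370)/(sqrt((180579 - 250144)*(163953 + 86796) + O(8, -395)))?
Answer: 446466*I*sqrt(17443376305)/17443376305 ≈ 3.3804*I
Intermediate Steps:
O(w, u) = 7*u*w (O(w, u) = (u*w)*7 = 7*u*w)
(-189096 - 1*257370)/(sqrt((180579 - 250144)*(163953 + 86796) + O(8, -395))) = (-189096 - 1*257370)/(sqrt((180579 - 250144)*(163953 + 86796) + 7*(-395)*8)) = (-189096 - 257370)/(sqrt(-69565*250749 - 22120)) = -446466/sqrt(-17443354185 - 22120) = -446466*(-I*sqrt(17443376305)/17443376305) = -(-446466)*I*sqrt(17443376305)/17443376305 = 446466*I*sqrt(17443376305)/17443376305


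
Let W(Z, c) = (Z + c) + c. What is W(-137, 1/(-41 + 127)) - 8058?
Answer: -352384/43 ≈ -8195.0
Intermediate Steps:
W(Z, c) = Z + 2*c
W(-137, 1/(-41 + 127)) - 8058 = (-137 + 2/(-41 + 127)) - 8058 = (-137 + 2/86) - 8058 = (-137 + 2*(1/86)) - 8058 = (-137 + 1/43) - 8058 = -5890/43 - 8058 = -352384/43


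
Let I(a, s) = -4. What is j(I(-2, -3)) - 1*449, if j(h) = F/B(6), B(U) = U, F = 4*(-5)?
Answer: -1357/3 ≈ -452.33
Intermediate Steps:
F = -20
j(h) = -10/3 (j(h) = -20/6 = -20*1/6 = -10/3)
j(I(-2, -3)) - 1*449 = -10/3 - 1*449 = -10/3 - 449 = -1357/3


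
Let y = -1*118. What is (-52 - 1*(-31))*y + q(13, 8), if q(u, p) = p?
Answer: 2486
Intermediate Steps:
y = -118
(-52 - 1*(-31))*y + q(13, 8) = (-52 - 1*(-31))*(-118) + 8 = (-52 + 31)*(-118) + 8 = -21*(-118) + 8 = 2478 + 8 = 2486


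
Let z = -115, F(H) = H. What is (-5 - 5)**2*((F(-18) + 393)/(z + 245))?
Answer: 3750/13 ≈ 288.46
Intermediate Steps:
(-5 - 5)**2*((F(-18) + 393)/(z + 245)) = (-5 - 5)**2*((-18 + 393)/(-115 + 245)) = (-10)**2*(375/130) = 100*(375*(1/130)) = 100*(75/26) = 3750/13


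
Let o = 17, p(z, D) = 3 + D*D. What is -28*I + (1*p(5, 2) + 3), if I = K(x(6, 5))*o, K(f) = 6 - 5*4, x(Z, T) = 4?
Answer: 6674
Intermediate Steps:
K(f) = -14 (K(f) = 6 - 20 = -14)
p(z, D) = 3 + D**2
I = -238 (I = -14*17 = -238)
-28*I + (1*p(5, 2) + 3) = -28*(-238) + (1*(3 + 2**2) + 3) = 6664 + (1*(3 + 4) + 3) = 6664 + (1*7 + 3) = 6664 + (7 + 3) = 6664 + 10 = 6674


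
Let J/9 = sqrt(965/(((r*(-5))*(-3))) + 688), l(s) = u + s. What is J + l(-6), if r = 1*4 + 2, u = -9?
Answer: -15 + 3*sqrt(25154)/2 ≈ 222.90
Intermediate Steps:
l(s) = -9 + s
r = 6 (r = 4 + 2 = 6)
J = 3*sqrt(25154)/2 (J = 9*sqrt(965/(((6*(-5))*(-3))) + 688) = 9*sqrt(965/((-30*(-3))) + 688) = 9*sqrt(965/90 + 688) = 9*sqrt(965*(1/90) + 688) = 9*sqrt(193/18 + 688) = 9*sqrt(12577/18) = 9*(sqrt(25154)/6) = 3*sqrt(25154)/2 ≈ 237.90)
J + l(-6) = 3*sqrt(25154)/2 + (-9 - 6) = 3*sqrt(25154)/2 - 15 = -15 + 3*sqrt(25154)/2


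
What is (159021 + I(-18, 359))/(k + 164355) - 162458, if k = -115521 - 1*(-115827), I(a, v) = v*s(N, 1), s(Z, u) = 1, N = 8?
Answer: -26750337358/164661 ≈ -1.6246e+5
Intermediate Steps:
I(a, v) = v (I(a, v) = v*1 = v)
k = 306 (k = -115521 + 115827 = 306)
(159021 + I(-18, 359))/(k + 164355) - 162458 = (159021 + 359)/(306 + 164355) - 162458 = 159380/164661 - 162458 = -26750337358/164661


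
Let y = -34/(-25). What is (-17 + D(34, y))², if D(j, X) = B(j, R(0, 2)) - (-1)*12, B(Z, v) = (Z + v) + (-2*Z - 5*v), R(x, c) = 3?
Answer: 2601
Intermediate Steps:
y = 34/25 (y = -34*(-1/25) = 34/25 ≈ 1.3600)
B(Z, v) = -Z - 4*v (B(Z, v) = (Z + v) + (-5*v - 2*Z) = -Z - 4*v)
D(j, X) = -j (D(j, X) = (-j - 4*3) - (-1)*12 = (-j - 12) - 1*(-12) = (-12 - j) + 12 = -j)
(-17 + D(34, y))² = (-17 - 1*34)² = (-17 - 34)² = (-51)² = 2601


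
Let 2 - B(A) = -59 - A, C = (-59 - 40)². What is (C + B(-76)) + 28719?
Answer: 38505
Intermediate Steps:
C = 9801 (C = (-99)² = 9801)
B(A) = 61 + A (B(A) = 2 - (-59 - A) = 2 + (59 + A) = 61 + A)
(C + B(-76)) + 28719 = (9801 + (61 - 76)) + 28719 = (9801 - 15) + 28719 = 9786 + 28719 = 38505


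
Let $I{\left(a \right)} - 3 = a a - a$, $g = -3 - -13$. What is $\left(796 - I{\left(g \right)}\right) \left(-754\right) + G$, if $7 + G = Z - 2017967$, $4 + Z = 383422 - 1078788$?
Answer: $-3243406$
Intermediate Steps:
$g = 10$ ($g = -3 + 13 = 10$)
$Z = -695370$ ($Z = -4 + \left(383422 - 1078788\right) = -4 - 695366 = -695370$)
$I{\left(a \right)} = 3 + a^{2} - a$ ($I{\left(a \right)} = 3 - \left(a - a a\right) = 3 + \left(a^{2} - a\right) = 3 + a^{2} - a$)
$G = -2713344$ ($G = -7 - 2713337 = -2713344$)
$\left(796 - I{\left(g \right)}\right) \left(-754\right) + G = \left(796 - \left(3 + 10^{2} - 10\right)\right) \left(-754\right) - 2713344 = \left(796 - \left(3 + 100 - 10\right)\right) \left(-754\right) - 2713344 = \left(796 - 93\right) \left(-754\right) - 2713344 = 703 \left(-754\right) - 2713344 = -530062 - 2713344 = -3243406$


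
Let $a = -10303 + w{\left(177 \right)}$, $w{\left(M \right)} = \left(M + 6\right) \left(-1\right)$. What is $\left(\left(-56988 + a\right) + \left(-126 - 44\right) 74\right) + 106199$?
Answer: $26145$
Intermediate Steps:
$w{\left(M \right)} = -6 - M$ ($w{\left(M \right)} = \left(6 + M\right) \left(-1\right) = -6 - M$)
$a = -10486$ ($a = -10303 - 183 = -10486$)
$\left(\left(-56988 + a\right) + \left(-126 - 44\right) 74\right) + 106199 = \left(\left(-56988 - 10486\right) + \left(-126 - 44\right) 74\right) + 106199 = \left(-67474 - 12580\right) + 106199 = -80054 + 106199 = 26145$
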